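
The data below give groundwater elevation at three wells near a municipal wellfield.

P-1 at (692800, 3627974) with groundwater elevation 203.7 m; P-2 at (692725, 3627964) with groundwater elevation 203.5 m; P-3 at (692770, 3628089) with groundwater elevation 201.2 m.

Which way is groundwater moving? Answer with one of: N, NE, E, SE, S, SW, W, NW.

N

Differences from P-1: to P-2 (Δx, Δy, Δh) = (-75, -10, -0.2); to P-3 = (-30, 115, -2.5).
Solve a·Δx + b·Δy = Δh: det = (-75)·115 − (-30)·(-10) = -8925.
∂h/∂x = [(-0.2)·115 − (-2.5)·(-10)] / -8925 = +0.005378
∂h/∂y = [(-75)·(-2.5) − (-30)·(-0.2)] / -8925 = -0.02034
Flow = −∇h = (-0.005378 east, +0.02034 north), which points north.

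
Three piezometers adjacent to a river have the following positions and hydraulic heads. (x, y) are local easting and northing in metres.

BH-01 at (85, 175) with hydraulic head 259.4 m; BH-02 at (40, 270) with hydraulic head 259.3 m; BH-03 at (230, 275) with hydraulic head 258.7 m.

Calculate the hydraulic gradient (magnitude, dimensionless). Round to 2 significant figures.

Three-point gradient (reference BH-01): Δ to BH-02 = (-45, 95, -0.1), Δ to BH-03 = (145, 100, -0.7).
∂h/∂x = -0.003092, ∂h/∂y = -0.002517 (det = -18275).
|∇h| = √(-0.003092² + -0.002517²) = 0.003987

0.0040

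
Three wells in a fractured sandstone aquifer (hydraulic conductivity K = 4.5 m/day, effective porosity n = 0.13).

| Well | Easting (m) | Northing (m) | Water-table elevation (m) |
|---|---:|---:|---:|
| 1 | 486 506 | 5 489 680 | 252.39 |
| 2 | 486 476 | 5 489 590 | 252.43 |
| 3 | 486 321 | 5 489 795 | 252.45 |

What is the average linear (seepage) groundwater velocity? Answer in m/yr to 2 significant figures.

7.2 m/yr

Differences from 1: to 2 (Δx, Δy, Δh) = (-30, -90, +0.04); to 3 = (-185, 115, +0.06).
Solve a·Δx + b·Δy = Δh: det = (-30)·115 − (-185)·(-90) = -20100.
∂h/∂x = [(+0.04)·115 − (+0.06)·(-90)] / -20100 = -0.0004975
∂h/∂y = [(-30)·(+0.06) − (-185)·(+0.04)] / -20100 = -0.0002786
|∇h| = √(-0.0004975² + -0.0002786²) = 0.0005702
Seepage velocity v = K·i/n = 4.5 × 0.0005702 / 0.13 = 0.01974 m/day = 7.21 m/yr.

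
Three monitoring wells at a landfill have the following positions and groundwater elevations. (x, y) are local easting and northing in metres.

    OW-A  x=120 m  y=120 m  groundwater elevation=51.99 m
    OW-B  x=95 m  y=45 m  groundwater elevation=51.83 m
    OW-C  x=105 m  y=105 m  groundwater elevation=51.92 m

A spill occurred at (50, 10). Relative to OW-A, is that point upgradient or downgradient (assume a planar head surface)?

downgradient

Differences from OW-A: to OW-B (Δx, Δy, Δh) = (-25, -75, -0.16); to OW-C = (-15, -15, -0.07).
Solve a·Δx + b·Δy = Δh: det = (-25)·(-15) − (-15)·(-75) = -750.
∂h/∂x = [(-0.16)·(-15) − (-0.07)·(-75)] / -750 = +0.003800
∂h/∂y = [(-25)·(-0.07) − (-15)·(-0.16)] / -750 = +0.0008667
Head at (50, 10) = 51.99 + (+0.003800)·(-70) + (+0.0008667)·(-110) = 51.63 m.
That is lower than the 51.99 m at OW-A, so the point is downgradient.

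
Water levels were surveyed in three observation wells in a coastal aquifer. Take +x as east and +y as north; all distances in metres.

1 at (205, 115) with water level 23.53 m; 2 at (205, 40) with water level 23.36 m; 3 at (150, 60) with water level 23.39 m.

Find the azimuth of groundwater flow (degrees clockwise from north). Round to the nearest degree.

With h = a·x + b·y + c and 1 as origin, the differences give:
  0·a + (-75)·b = -0.17
  (-55)·a + (-55)·b = -0.14
Eliminate b (×(-55) and ×(-75), subtract): -4125·a = -1.150 → a = ∂h/∂x = +0.0002788
Back-substitute: b = ∂h/∂y = +0.002267.
Flow direction (−∇h) has components (-0.0002788 E, -0.002267 N).
Azimuth = atan2(E, N) = atan2(-0.0002788, -0.002267) = 187.0° ≈ 187°.

187°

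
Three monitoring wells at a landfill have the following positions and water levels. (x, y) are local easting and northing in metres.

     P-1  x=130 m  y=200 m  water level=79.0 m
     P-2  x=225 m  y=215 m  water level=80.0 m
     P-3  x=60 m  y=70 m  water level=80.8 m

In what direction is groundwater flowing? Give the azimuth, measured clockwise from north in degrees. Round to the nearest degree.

With h = a·x + b·y + c and P-1 as origin, the differences give:
  95·a + 15·b = +1.0
  (-70)·a + (-130)·b = +1.8
Eliminate b (×(-130) and ×15, subtract): -11300·a = -157.00 → a = ∂h/∂x = +0.01389
Back-substitute: b = ∂h/∂y = -0.02133.
Flow direction (−∇h) has components (-0.01389 E, +0.02133 N).
Azimuth = atan2(E, N) = atan2(-0.01389, +0.02133) = 326.9° ≈ 327°.

327°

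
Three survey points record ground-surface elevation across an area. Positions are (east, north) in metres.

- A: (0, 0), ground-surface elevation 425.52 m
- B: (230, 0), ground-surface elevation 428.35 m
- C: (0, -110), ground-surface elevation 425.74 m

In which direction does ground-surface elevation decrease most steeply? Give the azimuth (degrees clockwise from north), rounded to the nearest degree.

279°

∂z/∂x = (428.35 − 425.52) / (230 − 0) = +0.01230
∂z/∂y = (425.74 − 425.52) / (-110 − 0) = -0.002000
Steepest decrease is along −∇f: components (-0.01230 E, +0.002000 N).
Azimuth = atan2(-0.01230, +0.002000) = 279.2° ≈ 279°.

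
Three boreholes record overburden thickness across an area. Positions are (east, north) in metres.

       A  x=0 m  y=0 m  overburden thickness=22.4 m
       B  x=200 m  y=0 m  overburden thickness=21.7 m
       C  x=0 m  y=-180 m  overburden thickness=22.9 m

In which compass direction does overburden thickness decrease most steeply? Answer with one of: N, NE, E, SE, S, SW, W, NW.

NE

∂d/∂x = (21.7 − 22.4) / (200 − 0) = -0.003500
∂d/∂y = (22.9 − 22.4) / (-180 − 0) = -0.002778
Steepest decrease is along −∇f = (+0.003500 E, +0.002778 N) → northeast.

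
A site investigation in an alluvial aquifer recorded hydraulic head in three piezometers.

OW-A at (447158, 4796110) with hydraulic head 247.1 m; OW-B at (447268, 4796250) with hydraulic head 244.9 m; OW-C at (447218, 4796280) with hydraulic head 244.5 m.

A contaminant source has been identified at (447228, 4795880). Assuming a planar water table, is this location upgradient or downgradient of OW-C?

upgradient

Taking OW-A as reference: OW-B−OW-A = (110, 140, -2.2); OW-C−OW-A = (60, 170, -2.6).
Solve a·Δx + b·Δy = Δh: det = 110·170 − 60·140 = 10300.
∂h/∂x = [(-2.2)·170 − (-2.6)·140] / 10300 = -0.0009709
∂h/∂y = [110·(-2.6) − 60·(-2.2)] / 10300 = -0.01495
Head at (447228, 4795880) = 247.1 + (-0.0009709)·(70) + (-0.01495)·(-230) = 250.47 m.
That is higher than the 244.5 m at OW-C, so the point is upgradient.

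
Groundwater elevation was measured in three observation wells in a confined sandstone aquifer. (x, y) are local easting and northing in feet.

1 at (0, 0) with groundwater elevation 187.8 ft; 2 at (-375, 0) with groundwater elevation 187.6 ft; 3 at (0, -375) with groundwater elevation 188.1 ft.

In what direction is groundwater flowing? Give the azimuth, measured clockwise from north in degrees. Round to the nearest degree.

326°

∂h/∂x = (187.6 − 187.8) / (-375 − 0) = +0.0005333
∂h/∂y = (188.1 − 187.8) / (-375 − 0) = -0.0008000
Flow direction (−∇h) has components (-0.0005333 E, +0.0008000 N).
Azimuth = atan2(E, N) = atan2(-0.0005333, +0.0008000) = 326.3° ≈ 326°.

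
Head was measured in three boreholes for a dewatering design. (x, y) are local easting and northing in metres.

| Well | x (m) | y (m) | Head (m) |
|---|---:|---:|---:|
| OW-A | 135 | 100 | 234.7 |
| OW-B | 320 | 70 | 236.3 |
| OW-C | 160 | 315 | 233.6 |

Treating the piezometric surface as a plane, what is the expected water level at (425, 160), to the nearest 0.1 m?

With h = a·x + b·y + c and OW-A as origin, the differences give:
  185·a + (-30)·b = +1.6
  25·a + 215·b = -1.1
Eliminate b (×215 and ×(-30), subtract): 40525·a = 311.00 → a = ∂h/∂x = +0.007674
Back-substitute: b = ∂h/∂y = -0.006009.
h(425, 160) = 234.7 + (+0.007674)·(290) + (-0.006009)·(60) = 234.7 +2.226 -0.361 = 236.565 m.

236.6 m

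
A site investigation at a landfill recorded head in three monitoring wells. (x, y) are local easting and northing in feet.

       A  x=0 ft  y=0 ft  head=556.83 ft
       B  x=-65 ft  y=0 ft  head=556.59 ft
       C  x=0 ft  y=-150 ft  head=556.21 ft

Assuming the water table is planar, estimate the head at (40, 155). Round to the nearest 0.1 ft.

557.6 ft

∂h/∂x = (556.59 − 556.83) / (-65 − 0) = +0.003692
∂h/∂y = (556.21 − 556.83) / (-150 − 0) = +0.004133
h(40, 155) = 556.83 + (+0.003692)·(40) + (+0.004133)·(155) = 556.83 +0.148 +0.641 = 557.618 ft.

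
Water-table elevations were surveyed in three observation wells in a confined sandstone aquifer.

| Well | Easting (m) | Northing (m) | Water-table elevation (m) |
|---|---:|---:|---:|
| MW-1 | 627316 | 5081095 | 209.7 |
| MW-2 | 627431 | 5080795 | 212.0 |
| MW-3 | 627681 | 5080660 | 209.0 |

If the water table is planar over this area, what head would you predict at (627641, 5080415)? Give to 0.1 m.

213.6 m

With h = a·x + b·y + c and MW-1 as origin, the differences give:
  115·a + (-300)·b = +2.3
  365·a + (-435)·b = -0.7
Eliminate b (×(-435) and ×(-300), subtract): 59475·a = -1210.50 → a = ∂h/∂x = -0.02035
Back-substitute: b = ∂h/∂y = -0.01547.
h(627641, 5080415) = 209.7 + (-0.02035)·(325) + (-0.01547)·(-680) = 209.7 -6.615 +10.519 = 213.604 m.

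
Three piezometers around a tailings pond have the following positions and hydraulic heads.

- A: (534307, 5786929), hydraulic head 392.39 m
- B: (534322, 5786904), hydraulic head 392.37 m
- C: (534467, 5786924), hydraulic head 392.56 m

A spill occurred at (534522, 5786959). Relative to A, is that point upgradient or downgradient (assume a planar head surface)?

upgradient

Taking A as reference: B−A = (15, -25, -0.02); C−A = (160, -5, +0.17).
Determinant of the coordinate differences = 15·(-5) − 160·(-25) = 3925.
∂h/∂x = [(-0.02)·(-5) − (+0.17)·(-25)] / 3925 = +0.001108
∂h/∂y = [15·(+0.17) − 160·(-0.02)] / 3925 = +0.001465
Head at (534522, 5786959) = 392.39 + (+0.001108)·(215) + (+0.001465)·(30) = 392.67 m.
That is higher than the 392.39 m at A, so the point is upgradient.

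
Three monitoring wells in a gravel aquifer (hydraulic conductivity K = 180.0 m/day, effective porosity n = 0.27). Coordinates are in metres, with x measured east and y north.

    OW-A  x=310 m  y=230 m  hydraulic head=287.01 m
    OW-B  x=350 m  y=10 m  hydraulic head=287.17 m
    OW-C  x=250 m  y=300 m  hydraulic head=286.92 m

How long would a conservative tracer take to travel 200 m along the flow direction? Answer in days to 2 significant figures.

300 days

Taking OW-A as reference: OW-B−OW-A = (40, -220, +0.16); OW-C−OW-A = (-60, 70, -0.09).
Determinant of the coordinate differences = 40·70 − (-60)·(-220) = -10400.
∂h/∂x = [(+0.16)·70 − (-0.09)·(-220)] / -10400 = +0.0008269
∂h/∂y = [40·(-0.09) − (-60)·(+0.16)] / -10400 = -0.0005769
|∇h| = √(0.0008269² + -0.0005769²) = 0.001008
Seepage velocity v = K·i/n = 180.0 × 0.001008 / 0.27 = 0.672 m/day.
t = 200 / 0.672 = 297.6 days.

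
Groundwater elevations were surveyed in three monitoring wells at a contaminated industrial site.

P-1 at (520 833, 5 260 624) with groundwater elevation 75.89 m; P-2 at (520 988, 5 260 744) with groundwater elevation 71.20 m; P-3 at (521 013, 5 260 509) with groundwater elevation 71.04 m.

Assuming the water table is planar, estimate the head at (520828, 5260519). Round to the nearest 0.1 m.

76.3 m

With h = a·x + b·y + c and P-1 as origin, the differences give:
  155·a + 120·b = -4.69
  180·a + (-115)·b = -4.85
Eliminate b (×(-115) and ×120, subtract): -39425·a = 1121.350 → a = ∂h/∂x = -0.02844
Back-substitute: b = ∂h/∂y = -0.002345.
h(520828, 5260519) = 75.89 + (-0.02844)·(-5) + (-0.002345)·(-105) = 75.89 +0.142 +0.246 = 76.278 m.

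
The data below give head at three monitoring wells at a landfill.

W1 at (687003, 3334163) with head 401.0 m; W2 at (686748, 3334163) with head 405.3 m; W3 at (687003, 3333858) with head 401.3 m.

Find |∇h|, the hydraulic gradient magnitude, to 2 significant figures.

∂h/∂x = (405.3 − 401.0) / (686748 − 687003) = -0.01686
∂h/∂y = (401.3 − 401.0) / (3333858 − 3334163) = -0.0009836
|∇h| = √(-0.01686² + -0.0009836²) = 0.01689

0.017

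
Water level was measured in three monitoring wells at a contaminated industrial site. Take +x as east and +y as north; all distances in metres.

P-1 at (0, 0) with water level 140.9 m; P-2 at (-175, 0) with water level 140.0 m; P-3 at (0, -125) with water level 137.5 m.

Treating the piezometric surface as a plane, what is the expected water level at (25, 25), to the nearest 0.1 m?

∂h/∂x = (140.0 − 140.9) / (-175 − 0) = +0.005143
∂h/∂y = (137.5 − 140.9) / (-125 − 0) = +0.02720
h(25, 25) = 140.9 + (+0.005143)·(25) + (+0.02720)·(25) = 140.9 +0.129 +0.680 = 141.709 m.

141.7 m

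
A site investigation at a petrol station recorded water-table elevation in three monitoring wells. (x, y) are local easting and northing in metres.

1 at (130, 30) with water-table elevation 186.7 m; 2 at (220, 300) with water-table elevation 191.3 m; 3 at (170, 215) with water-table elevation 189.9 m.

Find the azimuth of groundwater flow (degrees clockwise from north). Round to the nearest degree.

173°

Taking 1 as reference: 2−1 = (90, 270, +4.6); 3−1 = (40, 185, +3.2).
Determinant of the coordinate differences = 90·185 − 40·270 = 5850.
∂h/∂x = [(+4.6)·185 − (+3.2)·270] / 5850 = -0.002222
∂h/∂y = [90·(+3.2) − 40·(+4.6)] / 5850 = +0.01778
Flow direction (−∇h) has components (+0.002222 E, -0.01778 N).
Azimuth = atan2(E, N) = atan2(+0.002222, -0.01778) = 172.9° ≈ 173°.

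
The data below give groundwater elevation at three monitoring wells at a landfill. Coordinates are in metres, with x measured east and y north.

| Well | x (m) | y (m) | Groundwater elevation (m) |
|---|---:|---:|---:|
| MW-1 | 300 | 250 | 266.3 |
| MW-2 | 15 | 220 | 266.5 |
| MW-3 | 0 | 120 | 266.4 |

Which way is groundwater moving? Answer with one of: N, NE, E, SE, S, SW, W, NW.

Taking MW-1 as reference: MW-2−MW-1 = (-285, -30, +0.2); MW-3−MW-1 = (-300, -130, +0.1).
Determinant of the coordinate differences = (-285)·(-130) − (-300)·(-30) = 28050.
∂h/∂x = [(+0.2)·(-130) − (+0.1)·(-30)] / 28050 = -0.0008200
∂h/∂y = [(-285)·(+0.1) − (-300)·(+0.2)] / 28050 = +0.001123
Flow = −∇h = (+0.0008200 east, -0.001123 north), which points southeast.

SE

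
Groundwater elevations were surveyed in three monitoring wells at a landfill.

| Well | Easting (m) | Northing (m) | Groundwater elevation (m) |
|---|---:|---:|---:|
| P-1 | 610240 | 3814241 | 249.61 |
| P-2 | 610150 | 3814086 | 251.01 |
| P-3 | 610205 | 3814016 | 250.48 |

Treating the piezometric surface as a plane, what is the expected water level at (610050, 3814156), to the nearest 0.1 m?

252.1 m

With h = a·x + b·y + c and P-1 as origin, the differences give:
  (-90)·a + (-155)·b = +1.40
  (-35)·a + (-225)·b = +0.87
Eliminate b (×(-225) and ×(-155), subtract): 14825·a = -180.150 → a = ∂h/∂x = -0.01215
Back-substitute: b = ∂h/∂y = -0.001976.
h(610050, 3814156) = 249.61 + (-0.01215)·(-190) + (-0.001976)·(-85) = 249.61 +2.309 +0.168 = 252.087 m.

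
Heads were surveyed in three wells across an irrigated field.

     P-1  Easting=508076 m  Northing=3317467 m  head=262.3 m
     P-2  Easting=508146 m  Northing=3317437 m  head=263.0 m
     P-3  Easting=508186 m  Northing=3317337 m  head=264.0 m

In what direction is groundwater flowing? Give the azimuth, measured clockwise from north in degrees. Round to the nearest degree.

Differences from P-1: to P-2 (Δx, Δy, Δh) = (70, -30, +0.7); to P-3 = (110, -130, +1.7).
Solve a·Δx + b·Δy = Δh: det = 70·(-130) − 110·(-30) = -5800.
∂h/∂x = [(+0.7)·(-130) − (+1.7)·(-30)] / -5800 = +0.006897
∂h/∂y = [70·(+1.7) − 110·(+0.7)] / -5800 = -0.007241
Flow direction (−∇h) has components (-0.006897 E, +0.007241 N).
Azimuth = atan2(E, N) = atan2(-0.006897, +0.007241) = 316.4° ≈ 316°.

316°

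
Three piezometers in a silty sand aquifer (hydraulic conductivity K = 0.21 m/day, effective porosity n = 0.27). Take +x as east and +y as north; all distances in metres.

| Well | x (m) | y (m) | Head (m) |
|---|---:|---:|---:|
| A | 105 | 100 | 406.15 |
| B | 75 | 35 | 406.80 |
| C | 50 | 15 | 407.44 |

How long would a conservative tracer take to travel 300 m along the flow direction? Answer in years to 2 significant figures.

Taking A as reference: B−A = (-30, -65, +0.65); C−A = (-55, -85, +1.29).
Solve a·Δx + b·Δy = Δh: det = (-30)·(-85) − (-55)·(-65) = -1025.
∂h/∂x = [(+0.65)·(-85) − (+1.29)·(-65)] / -1025 = -0.02790
∂h/∂y = [(-30)·(+1.29) − (-55)·(+0.65)] / -1025 = +0.002878
|∇h| = √(-0.02790² + 0.002878²) = 0.02805
Seepage velocity v = K·i/n = 0.21 × 0.02805 / 0.27 = 0.02182 m/day.
t = 300 / 0.02182 = 1.375e+04 days = 37.6 years.

38 years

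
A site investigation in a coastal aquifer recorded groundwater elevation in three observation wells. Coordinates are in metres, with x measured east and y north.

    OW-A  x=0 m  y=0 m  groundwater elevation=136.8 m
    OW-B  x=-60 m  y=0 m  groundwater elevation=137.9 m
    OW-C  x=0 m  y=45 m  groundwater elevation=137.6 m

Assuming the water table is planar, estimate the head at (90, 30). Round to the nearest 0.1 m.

135.7 m

∂h/∂x = (137.9 − 136.8) / (-60 − 0) = -0.01833
∂h/∂y = (137.6 − 136.8) / (45 − 0) = +0.01778
h(90, 30) = 136.8 + (-0.01833)·(90) + (+0.01778)·(30) = 136.8 -1.650 +0.533 = 135.683 m.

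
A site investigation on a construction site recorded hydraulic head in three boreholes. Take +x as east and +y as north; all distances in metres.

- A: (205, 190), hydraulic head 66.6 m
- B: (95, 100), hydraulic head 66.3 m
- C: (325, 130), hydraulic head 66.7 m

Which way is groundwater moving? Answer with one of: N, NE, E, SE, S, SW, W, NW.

SW

Differences from A: to B (Δx, Δy, Δh) = (-110, -90, -0.3); to C = (120, -60, +0.1).
Solve a·Δx + b·Δy = Δh: det = (-110)·(-60) − 120·(-90) = 17400.
∂h/∂x = [(-0.3)·(-60) − (+0.1)·(-90)] / 17400 = +0.001552
∂h/∂y = [(-110)·(+0.1) − 120·(-0.3)] / 17400 = +0.001437
Flow = −∇h = (-0.001552 east, -0.001437 north), which points southwest.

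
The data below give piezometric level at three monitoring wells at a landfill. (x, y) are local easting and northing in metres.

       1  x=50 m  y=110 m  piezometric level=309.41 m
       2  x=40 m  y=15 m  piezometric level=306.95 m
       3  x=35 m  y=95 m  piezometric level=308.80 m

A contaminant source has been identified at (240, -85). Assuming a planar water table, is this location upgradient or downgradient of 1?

With h = a·x + b·y + c and 1 as origin, the differences give:
  (-10)·a + (-95)·b = -2.46
  (-15)·a + (-15)·b = -0.61
Eliminate b (×(-15) and ×(-95), subtract): -1275·a = -21.050 → a = ∂h/∂x = +0.01651
Back-substitute: b = ∂h/∂y = +0.02416.
Head at (240, -85) = 309.41 + (+0.01651)·(190) + (+0.02416)·(-195) = 307.84 m.
That is lower than the 309.41 m at 1, so the point is downgradient.

downgradient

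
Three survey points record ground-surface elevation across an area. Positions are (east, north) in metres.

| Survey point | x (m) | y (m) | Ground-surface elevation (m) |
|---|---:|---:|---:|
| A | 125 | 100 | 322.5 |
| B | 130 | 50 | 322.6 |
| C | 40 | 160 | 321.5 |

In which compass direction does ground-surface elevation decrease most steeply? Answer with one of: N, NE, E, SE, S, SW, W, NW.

Differences from A: to B (Δx, Δy, Δh) = (5, -50, +0.1); to C = (-85, 60, -1.0).
Determinant of the coordinate differences = 5·60 − (-85)·(-50) = -3950.
∂z/∂x = [(+0.1)·60 − (-1.0)·(-50)] / -3950 = +0.01114
∂z/∂y = [5·(-1.0) − (-85)·(+0.1)] / -3950 = -0.0008861
Steepest decrease is along −∇f = (-0.01114 E, +0.0008861 N) → west.

W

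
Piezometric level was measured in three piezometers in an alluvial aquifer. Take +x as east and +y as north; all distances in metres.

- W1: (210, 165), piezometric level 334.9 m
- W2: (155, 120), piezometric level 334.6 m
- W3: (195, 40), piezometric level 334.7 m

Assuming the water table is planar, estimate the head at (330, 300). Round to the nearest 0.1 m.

Taking W1 as reference: W2−W1 = (-55, -45, -0.3); W3−W1 = (-15, -125, -0.2).
Determinant of the coordinate differences = (-55)·(-125) − (-15)·(-45) = 6200.
∂h/∂x = [(-0.3)·(-125) − (-0.2)·(-45)] / 6200 = +0.004597
∂h/∂y = [(-55)·(-0.2) − (-15)·(-0.3)] / 6200 = +0.001048
h(330, 300) = 334.9 + (+0.004597)·(120) + (+0.001048)·(135) = 334.9 +0.552 +0.142 = 335.593 m.

335.6 m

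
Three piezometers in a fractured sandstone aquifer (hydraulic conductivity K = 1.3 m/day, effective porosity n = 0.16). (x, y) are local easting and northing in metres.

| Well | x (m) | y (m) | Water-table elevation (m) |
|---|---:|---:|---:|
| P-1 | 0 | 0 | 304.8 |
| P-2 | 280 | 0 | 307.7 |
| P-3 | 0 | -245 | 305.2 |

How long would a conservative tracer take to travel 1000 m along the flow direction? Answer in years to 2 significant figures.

32 years

∂h/∂x = (307.7 − 304.8) / (280 − 0) = +0.01036
∂h/∂y = (305.2 − 304.8) / (-245 − 0) = -0.001633
|∇h| = √(0.01036² + -0.001633²) = 0.01049
Seepage velocity v = K·i/n = 1.3 × 0.01049 / 0.16 = 0.08523 m/day.
t = 1000 / 0.08523 = 1.173e+04 days = 32.1 years.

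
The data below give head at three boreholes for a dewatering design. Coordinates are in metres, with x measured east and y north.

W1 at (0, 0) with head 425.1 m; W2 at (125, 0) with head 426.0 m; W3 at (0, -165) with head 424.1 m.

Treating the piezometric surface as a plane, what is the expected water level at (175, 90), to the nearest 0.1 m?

∂h/∂x = (426.0 − 425.1) / (125 − 0) = +0.007200
∂h/∂y = (424.1 − 425.1) / (-165 − 0) = +0.006061
h(175, 90) = 425.1 + (+0.007200)·(175) + (+0.006061)·(90) = 425.1 +1.260 +0.545 = 426.905 m.

426.9 m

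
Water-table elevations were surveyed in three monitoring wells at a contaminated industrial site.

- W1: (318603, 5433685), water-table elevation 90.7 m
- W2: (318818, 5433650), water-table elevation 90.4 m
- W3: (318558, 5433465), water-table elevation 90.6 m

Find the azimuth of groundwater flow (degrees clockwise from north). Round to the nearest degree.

119°

With h = a·x + b·y + c and W1 as origin, the differences give:
  215·a + (-35)·b = -0.3
  (-45)·a + (-220)·b = -0.1
Eliminate b (×(-220) and ×(-35), subtract): -48875·a = 62.50 → a = ∂h/∂x = -0.001279
Back-substitute: b = ∂h/∂y = +0.0007161.
Flow direction (−∇h) has components (+0.001279 E, -0.0007161 N).
Azimuth = atan2(E, N) = atan2(+0.001279, -0.0007161) = 119.2° ≈ 119°.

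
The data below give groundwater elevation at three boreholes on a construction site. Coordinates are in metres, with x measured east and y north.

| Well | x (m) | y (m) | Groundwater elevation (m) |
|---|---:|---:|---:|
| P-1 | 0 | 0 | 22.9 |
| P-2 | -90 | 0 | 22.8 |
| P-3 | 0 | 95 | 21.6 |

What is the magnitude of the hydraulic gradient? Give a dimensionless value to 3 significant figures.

∂h/∂x = (22.8 − 22.9) / (-90 − 0) = +0.001111
∂h/∂y = (21.6 − 22.9) / (95 − 0) = -0.01368
|∇h| = √(0.001111² + -0.01368²) = 0.01373

0.0137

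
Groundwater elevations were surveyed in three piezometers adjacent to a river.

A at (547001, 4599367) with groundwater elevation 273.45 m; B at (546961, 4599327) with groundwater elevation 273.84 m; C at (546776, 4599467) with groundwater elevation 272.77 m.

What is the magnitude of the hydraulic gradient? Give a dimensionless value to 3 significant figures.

0.00889

With h = a·x + b·y + c and A as origin, the differences give:
  (-40)·a + (-40)·b = +0.39
  (-225)·a + 100·b = -0.68
Eliminate b (×100 and ×(-40), subtract): -13000·a = 11.800 → a = ∂h/∂x = -0.0009077
Back-substitute: b = ∂h/∂y = -0.008842.
|∇h| = √(-0.0009077² + -0.008842²) = 0.008888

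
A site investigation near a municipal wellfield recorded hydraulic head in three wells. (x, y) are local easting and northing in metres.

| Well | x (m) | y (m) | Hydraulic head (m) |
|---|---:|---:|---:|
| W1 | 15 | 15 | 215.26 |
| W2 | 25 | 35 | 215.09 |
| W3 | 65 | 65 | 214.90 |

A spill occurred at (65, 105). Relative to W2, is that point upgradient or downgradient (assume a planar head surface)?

With h = a·x + b·y + c and W1 as origin, the differences give:
  10·a + 20·b = -0.17
  50·a + 50·b = -0.36
Eliminate b (×50 and ×20, subtract): -500·a = -1.300 → a = ∂h/∂x = +0.002600
Back-substitute: b = ∂h/∂y = -0.009800.
Head at (65, 105) = 215.26 + (+0.002600)·(50) + (-0.009800)·(90) = 214.51 m.
That is lower than the 215.09 m at W2, so the point is downgradient.

downgradient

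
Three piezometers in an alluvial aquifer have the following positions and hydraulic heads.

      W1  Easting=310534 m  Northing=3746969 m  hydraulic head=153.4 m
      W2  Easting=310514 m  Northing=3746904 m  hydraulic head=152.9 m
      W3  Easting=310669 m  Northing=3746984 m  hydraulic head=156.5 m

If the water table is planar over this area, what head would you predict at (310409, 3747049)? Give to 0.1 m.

Taking W1 as reference: W2−W1 = (-20, -65, -0.5); W3−W1 = (135, 15, +3.1).
Determinant of the coordinate differences = (-20)·15 − 135·(-65) = 8475.
∂h/∂x = [(-0.5)·15 − (+3.1)·(-65)] / 8475 = +0.02289
∂h/∂y = [(-20)·(+3.1) − 135·(-0.5)] / 8475 = +0.0006490
h(310409, 3747049) = 153.4 + (+0.02289)·(-125) + (+0.0006490)·(80) = 153.4 -2.861 +0.052 = 150.591 m.

150.6 m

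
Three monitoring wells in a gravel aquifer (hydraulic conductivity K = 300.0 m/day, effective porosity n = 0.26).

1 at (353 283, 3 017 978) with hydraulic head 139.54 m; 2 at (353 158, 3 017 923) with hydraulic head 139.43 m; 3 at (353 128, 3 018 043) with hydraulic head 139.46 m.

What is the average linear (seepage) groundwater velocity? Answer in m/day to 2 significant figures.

0.94 m/day

Three-point gradient (reference 1): Δ to 2 = (-125, -55, -0.11), Δ to 3 = (-155, 65, -0.08).
∂h/∂x = +0.0006937, ∂h/∂y = +0.0004234 (det = -16650).
|∇h| = √(0.0006937² + 0.0004234²) = 0.0008127
Seepage velocity v = K·i/n = 300.0 × 0.0008127 / 0.26 = 0.9377 m/day.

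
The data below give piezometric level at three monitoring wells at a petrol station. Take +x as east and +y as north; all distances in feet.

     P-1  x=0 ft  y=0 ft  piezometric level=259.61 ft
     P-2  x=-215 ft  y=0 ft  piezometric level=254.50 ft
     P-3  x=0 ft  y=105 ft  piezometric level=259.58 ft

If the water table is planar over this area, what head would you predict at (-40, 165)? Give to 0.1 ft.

258.6 ft

∂h/∂x = (254.50 − 259.61) / (-215 − 0) = +0.02377
∂h/∂y = (259.58 − 259.61) / (105 − 0) = -0.0002857
h(-40, 165) = 259.61 + (+0.02377)·(-40) + (-0.0002857)·(165) = 259.61 -0.951 -0.047 = 258.612 ft.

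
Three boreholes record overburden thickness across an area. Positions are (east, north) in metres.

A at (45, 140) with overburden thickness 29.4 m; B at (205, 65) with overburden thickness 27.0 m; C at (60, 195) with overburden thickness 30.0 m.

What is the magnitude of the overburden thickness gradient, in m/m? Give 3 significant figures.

0.0159 m/m

Differences from A: to B (Δx, Δy, Δh) = (160, -75, -2.4); to C = (15, 55, +0.6).
Determinant of the coordinate differences = 160·55 − 15·(-75) = 9925.
∂d/∂x = [(-2.4)·55 − (+0.6)·(-75)] / 9925 = -0.008766
∂d/∂y = [160·(+0.6) − 15·(-2.4)] / 9925 = +0.01330
|∇f| = √(-0.008766² + 0.01330²) = 0.01593 m/m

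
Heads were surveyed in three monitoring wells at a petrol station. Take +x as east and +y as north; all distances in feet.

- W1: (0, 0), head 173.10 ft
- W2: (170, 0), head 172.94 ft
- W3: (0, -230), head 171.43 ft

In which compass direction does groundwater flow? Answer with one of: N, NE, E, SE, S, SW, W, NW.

S

∂h/∂x = (172.94 − 173.10) / (170 − 0) = -0.0009412
∂h/∂y = (171.43 − 173.10) / (-230 − 0) = +0.007261
Flow = −∇h = (+0.0009412 east, -0.007261 north), which points south.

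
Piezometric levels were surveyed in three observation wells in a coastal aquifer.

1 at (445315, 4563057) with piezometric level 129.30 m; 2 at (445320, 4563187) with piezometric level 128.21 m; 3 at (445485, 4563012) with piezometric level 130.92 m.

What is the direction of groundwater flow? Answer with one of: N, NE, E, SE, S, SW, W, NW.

Taking 1 as reference: 2−1 = (5, 130, -1.09); 3−1 = (170, -45, +1.62).
Solve a·Δx + b·Δy = Δh: det = 5·(-45) − 170·130 = -22325.
∂h/∂x = [(-1.09)·(-45) − (+1.62)·130] / -22325 = +0.007236
∂h/∂y = [5·(+1.62) − 170·(-1.09)] / -22325 = -0.008663
Flow = −∇h = (-0.007236 east, +0.008663 north), which points northwest.

NW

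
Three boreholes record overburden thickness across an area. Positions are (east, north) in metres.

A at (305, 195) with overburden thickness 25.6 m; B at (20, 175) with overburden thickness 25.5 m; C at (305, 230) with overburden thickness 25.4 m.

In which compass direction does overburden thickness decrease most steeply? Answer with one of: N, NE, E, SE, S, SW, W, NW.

N

Taking A as reference: B−A = (-285, -20, -0.1); C−A = (0, 35, -0.2).
Determinant of the coordinate differences = (-285)·35 − 0·(-20) = -9975.
∂d/∂x = [(-0.1)·35 − (-0.2)·(-20)] / -9975 = +0.0007519
∂d/∂y = [(-285)·(-0.2) − 0·(-0.1)] / -9975 = -0.005714
Steepest decrease is along −∇f = (-0.0007519 E, +0.005714 N) → north.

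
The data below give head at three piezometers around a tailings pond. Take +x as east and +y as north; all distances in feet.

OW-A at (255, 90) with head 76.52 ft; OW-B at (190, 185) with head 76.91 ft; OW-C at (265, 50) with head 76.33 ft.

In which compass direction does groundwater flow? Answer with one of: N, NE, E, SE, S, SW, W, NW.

S

With h = a·x + b·y + c and OW-A as origin, the differences give:
  (-65)·a + 95·b = +0.39
  10·a + (-40)·b = -0.19
Eliminate b (×(-40) and ×95, subtract): 1650·a = 2.450 → a = ∂h/∂x = +0.001485
Back-substitute: b = ∂h/∂y = +0.005121.
Flow = −∇h = (-0.001485 east, -0.005121 north), which points south.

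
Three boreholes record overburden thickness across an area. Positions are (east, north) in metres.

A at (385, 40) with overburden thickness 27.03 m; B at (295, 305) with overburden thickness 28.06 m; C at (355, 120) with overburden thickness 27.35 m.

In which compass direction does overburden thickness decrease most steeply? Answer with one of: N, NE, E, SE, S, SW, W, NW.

Differences from A: to B (Δx, Δy, Δh) = (-90, 265, +1.03); to C = (-30, 80, +0.32).
Solve a·Δx + b·Δy = Δd: det = (-90)·80 − (-30)·265 = 750.
∂d/∂x = [(+1.03)·80 − (+0.32)·265] / 750 = -0.003200
∂d/∂y = [(-90)·(+0.32) − (-30)·(+1.03)] / 750 = +0.002800
Steepest decrease is along −∇f = (+0.003200 E, -0.002800 N) → southeast.

SE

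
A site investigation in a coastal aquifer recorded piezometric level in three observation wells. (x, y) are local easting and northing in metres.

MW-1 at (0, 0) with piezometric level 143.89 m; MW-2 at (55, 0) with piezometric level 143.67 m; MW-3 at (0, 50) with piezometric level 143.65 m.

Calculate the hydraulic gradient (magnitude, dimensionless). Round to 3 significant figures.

∂h/∂x = (143.67 − 143.89) / (55 − 0) = -0.004000
∂h/∂y = (143.65 − 143.89) / (50 − 0) = -0.004800
|∇h| = √(-0.004000² + -0.004800²) = 0.006248

0.00625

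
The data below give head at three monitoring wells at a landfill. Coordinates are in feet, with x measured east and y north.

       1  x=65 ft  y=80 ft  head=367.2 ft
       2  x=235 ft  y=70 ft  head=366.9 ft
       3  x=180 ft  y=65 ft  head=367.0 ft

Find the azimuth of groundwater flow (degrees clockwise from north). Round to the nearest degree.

Taking 1 as reference: 2−1 = (170, -10, -0.3); 3−1 = (115, -15, -0.2).
Determinant of the coordinate differences = 170·(-15) − 115·(-10) = -1400.
∂h/∂x = [(-0.3)·(-15) − (-0.2)·(-10)] / -1400 = -0.001786
∂h/∂y = [170·(-0.2) − 115·(-0.3)] / -1400 = -0.0003571
Flow direction (−∇h) has components (+0.001786 E, +0.0003571 N).
Azimuth = atan2(E, N) = atan2(+0.001786, +0.0003571) = 78.7° ≈ 079°.

079°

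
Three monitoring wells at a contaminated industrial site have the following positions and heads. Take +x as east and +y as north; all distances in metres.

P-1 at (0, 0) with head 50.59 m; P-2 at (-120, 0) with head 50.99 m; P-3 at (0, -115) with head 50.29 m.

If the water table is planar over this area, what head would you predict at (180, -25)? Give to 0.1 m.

∂h/∂x = (50.99 − 50.59) / (-120 − 0) = -0.003333
∂h/∂y = (50.29 − 50.59) / (-115 − 0) = +0.002609
h(180, -25) = 50.59 + (-0.003333)·(180) + (+0.002609)·(-25) = 50.59 -0.600 -0.065 = 49.925 m.

49.9 m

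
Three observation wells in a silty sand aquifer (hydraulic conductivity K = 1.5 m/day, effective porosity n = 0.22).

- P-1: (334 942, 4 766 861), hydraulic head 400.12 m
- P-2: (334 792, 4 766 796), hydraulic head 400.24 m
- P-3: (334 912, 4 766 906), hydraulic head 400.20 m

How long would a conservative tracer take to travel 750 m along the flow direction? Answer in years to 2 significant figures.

With h = a·x + b·y + c and P-1 as origin, the differences give:
  (-150)·a + (-65)·b = +0.12
  (-30)·a + 45·b = +0.08
Eliminate b (×45 and ×(-65), subtract): -8700·a = 10.600 → a = ∂h/∂x = -0.001218
Back-substitute: b = ∂h/∂y = +0.0009655.
|∇h| = √(-0.001218² + 0.0009655²) = 0.001554
Seepage velocity v = K·i/n = 1.5 × 0.001554 / 0.22 = 0.0106 m/day.
t = 750 / 0.0106 = 7.075e+04 days = 194 years.

190 years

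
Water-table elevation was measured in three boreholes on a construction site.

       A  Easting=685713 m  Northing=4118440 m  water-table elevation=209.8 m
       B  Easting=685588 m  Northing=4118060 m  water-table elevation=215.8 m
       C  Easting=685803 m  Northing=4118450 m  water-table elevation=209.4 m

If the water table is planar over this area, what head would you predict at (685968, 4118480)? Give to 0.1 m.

208.5 m

Three-point gradient (reference A): Δ to B = (-125, -380, +6.0), Δ to C = (90, 10, -0.4).
∂h/∂x = -0.002792, ∂h/∂y = -0.01487 (det = 32950).
h(685968, 4118480) = 209.8 + (-0.002792)·(255) + (-0.01487)·(40) = 209.8 -0.712 -0.595 = 208.493 m.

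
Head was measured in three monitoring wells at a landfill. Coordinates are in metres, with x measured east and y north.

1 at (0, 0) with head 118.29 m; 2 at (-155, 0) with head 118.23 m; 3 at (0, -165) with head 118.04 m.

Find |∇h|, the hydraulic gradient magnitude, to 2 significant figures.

∂h/∂x = (118.23 − 118.29) / (-155 − 0) = +0.0003871
∂h/∂y = (118.04 − 118.29) / (-165 − 0) = +0.001515
|∇h| = √(0.0003871² + 0.001515²) = 0.001564

0.0016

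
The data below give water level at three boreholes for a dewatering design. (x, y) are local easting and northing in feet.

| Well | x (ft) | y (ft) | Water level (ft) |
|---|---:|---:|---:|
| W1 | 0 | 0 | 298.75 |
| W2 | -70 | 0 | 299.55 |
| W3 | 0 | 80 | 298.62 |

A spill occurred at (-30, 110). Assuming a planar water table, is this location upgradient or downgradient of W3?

∂h/∂x = (299.55 − 298.75) / (-70 − 0) = -0.01143
∂h/∂y = (298.62 − 298.75) / (80 − 0) = -0.001625
Head at (-30, 110) = 298.75 + (-0.01143)·(-30) + (-0.001625)·(110) = 298.91 ft.
That is higher than the 298.62 ft at W3, so the point is upgradient.

upgradient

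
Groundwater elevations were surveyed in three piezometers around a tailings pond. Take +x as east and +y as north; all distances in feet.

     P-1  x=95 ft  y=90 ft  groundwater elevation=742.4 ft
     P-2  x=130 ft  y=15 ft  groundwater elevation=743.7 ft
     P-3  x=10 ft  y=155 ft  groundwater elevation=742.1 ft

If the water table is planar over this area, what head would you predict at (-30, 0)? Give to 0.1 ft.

746.5 ft

Differences from P-1: to P-2 (Δx, Δy, Δh) = (35, -75, +1.3); to P-3 = (-85, 65, -0.3).
Solve a·Δx + b·Δy = Δh: det = 35·65 − (-85)·(-75) = -4100.
∂h/∂x = [(+1.3)·65 − (-0.3)·(-75)] / -4100 = -0.01512
∂h/∂y = [35·(-0.3) − (-85)·(+1.3)] / -4100 = -0.02439
h(-30, 0) = 742.4 + (-0.01512)·(-125) + (-0.02439)·(-90) = 742.4 +1.890 +2.195 = 746.485 ft.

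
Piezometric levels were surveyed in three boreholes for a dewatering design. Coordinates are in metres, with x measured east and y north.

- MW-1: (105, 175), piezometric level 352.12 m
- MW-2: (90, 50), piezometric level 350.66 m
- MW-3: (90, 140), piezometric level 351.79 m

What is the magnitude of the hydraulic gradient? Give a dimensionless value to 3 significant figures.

With h = a·x + b·y + c and MW-1 as origin, the differences give:
  (-15)·a + (-125)·b = -1.46
  (-15)·a + (-35)·b = -0.33
Eliminate b (×(-35) and ×(-125), subtract): -1350·a = 9.850 → a = ∂h/∂x = -0.007296
Back-substitute: b = ∂h/∂y = +0.01256.
|∇h| = √(-0.007296² + 0.01256²) = 0.01453

0.0145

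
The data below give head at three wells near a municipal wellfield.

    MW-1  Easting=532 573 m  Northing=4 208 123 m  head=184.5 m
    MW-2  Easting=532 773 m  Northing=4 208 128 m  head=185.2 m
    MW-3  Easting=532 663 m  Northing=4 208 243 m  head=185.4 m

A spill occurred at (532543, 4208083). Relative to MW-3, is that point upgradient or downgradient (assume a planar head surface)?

downgradient

Taking MW-1 as reference: MW-2−MW-1 = (200, 5, +0.7); MW-3−MW-1 = (90, 120, +0.9).
Solve a·Δx + b·Δy = Δh: det = 200·120 − 90·5 = 23550.
∂h/∂x = [(+0.7)·120 − (+0.9)·5] / 23550 = +0.003376
∂h/∂y = [200·(+0.9) − 90·(+0.7)] / 23550 = +0.004968
Head at (532543, 4208083) = 184.5 + (+0.003376)·(-30) + (+0.004968)·(-40) = 184.20 m.
That is lower than the 185.4 m at MW-3, so the point is downgradient.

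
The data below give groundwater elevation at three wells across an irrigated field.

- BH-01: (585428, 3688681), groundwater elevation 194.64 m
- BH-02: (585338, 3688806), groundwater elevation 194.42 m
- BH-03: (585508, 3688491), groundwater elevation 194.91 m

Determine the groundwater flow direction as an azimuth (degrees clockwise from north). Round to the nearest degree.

Three-point gradient (reference BH-01): Δ to BH-02 = (-90, 125, -0.22), Δ to BH-03 = (80, -190, +0.27).
∂h/∂x = +0.001134, ∂h/∂y = -0.0009437 (det = 7100).
Flow direction (−∇h) has components (-0.001134 E, +0.0009437 N).
Azimuth = atan2(E, N) = atan2(-0.001134, +0.0009437) = 309.8° ≈ 310°.

310°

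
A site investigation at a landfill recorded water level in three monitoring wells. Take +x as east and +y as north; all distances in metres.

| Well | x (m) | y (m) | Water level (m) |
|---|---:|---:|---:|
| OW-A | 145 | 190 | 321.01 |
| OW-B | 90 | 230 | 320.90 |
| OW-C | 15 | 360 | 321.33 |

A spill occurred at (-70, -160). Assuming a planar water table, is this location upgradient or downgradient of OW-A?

downgradient

Differences from OW-A: to OW-B (Δx, Δy, Δh) = (-55, 40, -0.11); to OW-C = (-130, 170, +0.32).
Determinant of the coordinate differences = (-55)·170 − (-130)·40 = -4150.
∂h/∂x = [(-0.11)·170 − (+0.32)·40] / -4150 = +0.007590
∂h/∂y = [(-55)·(+0.32) − (-130)·(-0.11)] / -4150 = +0.007687
Head at (-70, -160) = 321.01 + (+0.007590)·(-215) + (+0.007687)·(-350) = 316.69 m.
That is lower than the 321.01 m at OW-A, so the point is downgradient.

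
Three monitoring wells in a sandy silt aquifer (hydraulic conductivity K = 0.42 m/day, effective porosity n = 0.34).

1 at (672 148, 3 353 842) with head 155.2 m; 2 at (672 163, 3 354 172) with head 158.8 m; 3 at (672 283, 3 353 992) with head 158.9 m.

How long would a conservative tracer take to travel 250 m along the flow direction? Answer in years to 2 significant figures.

29 years

Differences from 1: to 2 (Δx, Δy, Δh) = (15, 330, +3.6); to 3 = (135, 150, +3.7).
Determinant of the coordinate differences = 15·150 − 135·330 = -42300.
∂h/∂x = [(+3.6)·150 − (+3.7)·330] / -42300 = +0.01610
∂h/∂y = [15·(+3.7) − 135·(+3.6)] / -42300 = +0.01018
|∇h| = √(0.01610² + 0.01018²) = 0.01905
Seepage velocity v = K·i/n = 0.42 × 0.01905 / 0.34 = 0.02353 m/day.
t = 250 / 0.02353 = 1.062e+04 days = 29.1 years.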